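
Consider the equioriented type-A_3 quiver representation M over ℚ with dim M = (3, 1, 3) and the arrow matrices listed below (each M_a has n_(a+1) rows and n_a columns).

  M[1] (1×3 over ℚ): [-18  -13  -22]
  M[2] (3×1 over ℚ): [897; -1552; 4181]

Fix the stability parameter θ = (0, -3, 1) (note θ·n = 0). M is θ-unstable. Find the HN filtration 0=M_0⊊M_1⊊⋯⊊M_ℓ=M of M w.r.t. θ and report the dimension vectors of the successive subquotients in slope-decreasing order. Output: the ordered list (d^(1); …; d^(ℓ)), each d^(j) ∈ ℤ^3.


Via rank(M_{q-1}∘⋯∘M_p): M ≅ I[1,1]^2, I[1,3], I[3,3]^2.
μ_θ-semistable layers: μ^(1)=1; μ^(2)=0; μ^(3)=-3/2

((0, 0, 3); (2, 0, 0); (1, 1, 0))


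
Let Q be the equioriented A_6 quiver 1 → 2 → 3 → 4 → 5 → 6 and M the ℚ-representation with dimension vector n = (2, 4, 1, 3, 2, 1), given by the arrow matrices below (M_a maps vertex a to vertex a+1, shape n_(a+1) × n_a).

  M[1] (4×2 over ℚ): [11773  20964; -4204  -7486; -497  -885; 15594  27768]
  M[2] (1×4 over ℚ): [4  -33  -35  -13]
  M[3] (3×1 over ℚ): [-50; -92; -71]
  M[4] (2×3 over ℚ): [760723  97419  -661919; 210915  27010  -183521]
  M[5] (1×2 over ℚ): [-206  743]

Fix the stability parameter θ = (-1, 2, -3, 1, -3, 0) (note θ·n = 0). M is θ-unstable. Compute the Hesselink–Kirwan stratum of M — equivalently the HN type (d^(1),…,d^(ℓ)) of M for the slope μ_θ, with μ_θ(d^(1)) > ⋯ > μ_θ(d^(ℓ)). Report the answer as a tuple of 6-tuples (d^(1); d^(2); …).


Barcode: M ≅ I[1,2], I[1,6], I[2,2]^2, I[4,4], I[4,5]. HN layers by μ_θ (5 steps, strictly decreasing):
  μ^(1)=2; μ^(2)=1; μ^(3)=0; μ^(4)=-3/4; μ^(5)=-1

((0, 3, 0, 0, 0, 0); (0, 0, 0, 1, 0, 0); (0, 0, 0, 0, 0, 1); (0, 1, 1, 1, 1, 0); (2, 0, 0, 1, 1, 0))


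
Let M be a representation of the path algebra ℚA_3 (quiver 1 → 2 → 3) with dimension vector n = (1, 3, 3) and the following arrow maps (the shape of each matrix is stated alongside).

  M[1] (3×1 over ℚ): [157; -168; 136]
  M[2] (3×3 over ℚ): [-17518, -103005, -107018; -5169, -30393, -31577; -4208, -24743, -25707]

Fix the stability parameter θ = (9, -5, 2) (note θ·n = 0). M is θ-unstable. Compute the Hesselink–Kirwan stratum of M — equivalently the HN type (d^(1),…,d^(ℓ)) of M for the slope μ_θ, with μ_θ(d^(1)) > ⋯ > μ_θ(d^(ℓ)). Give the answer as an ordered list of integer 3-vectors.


Via rank(M_{q-1}∘⋯∘M_p): M ≅ I[1,3], I[2,3]^2.
μ_θ-semistable layers: μ^(1)=2; μ^(2)=-5

((1, 1, 3); (0, 2, 0))


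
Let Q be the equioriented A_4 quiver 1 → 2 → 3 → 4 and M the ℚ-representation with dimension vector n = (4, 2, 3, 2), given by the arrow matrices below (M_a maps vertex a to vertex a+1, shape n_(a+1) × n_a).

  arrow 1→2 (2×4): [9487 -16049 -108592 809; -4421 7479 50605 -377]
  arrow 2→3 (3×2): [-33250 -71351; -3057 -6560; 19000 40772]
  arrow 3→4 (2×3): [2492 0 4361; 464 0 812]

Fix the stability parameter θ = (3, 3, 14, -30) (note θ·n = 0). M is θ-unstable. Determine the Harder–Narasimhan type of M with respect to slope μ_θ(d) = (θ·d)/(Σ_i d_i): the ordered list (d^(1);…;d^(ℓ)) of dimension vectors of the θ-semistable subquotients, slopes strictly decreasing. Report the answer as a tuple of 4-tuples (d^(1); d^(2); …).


Via rank(M_{q-1}∘⋯∘M_p): M ≅ I[1,1]^2, I[1,3]^2, I[3,4], I[4,4].
μ_θ-semistable layers: μ^(1)=14; μ^(2)=3; μ^(3)=-8; μ^(4)=-30

((0, 0, 2, 0); (4, 2, 0, 0); (0, 0, 1, 1); (0, 0, 0, 1))


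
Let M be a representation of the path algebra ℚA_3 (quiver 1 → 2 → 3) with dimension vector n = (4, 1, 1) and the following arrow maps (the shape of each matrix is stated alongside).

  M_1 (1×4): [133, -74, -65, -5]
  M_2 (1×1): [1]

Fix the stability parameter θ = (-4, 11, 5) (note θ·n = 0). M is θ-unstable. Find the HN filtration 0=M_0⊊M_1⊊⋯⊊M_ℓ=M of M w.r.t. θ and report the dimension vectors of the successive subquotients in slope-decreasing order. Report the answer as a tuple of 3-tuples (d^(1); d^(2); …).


Via rank(M_{q-1}∘⋯∘M_p): M ≅ I[1,1]^3, I[1,3].
μ_θ-semistable layers: μ^(1)=8; μ^(2)=-4

((0, 1, 1); (4, 0, 0))


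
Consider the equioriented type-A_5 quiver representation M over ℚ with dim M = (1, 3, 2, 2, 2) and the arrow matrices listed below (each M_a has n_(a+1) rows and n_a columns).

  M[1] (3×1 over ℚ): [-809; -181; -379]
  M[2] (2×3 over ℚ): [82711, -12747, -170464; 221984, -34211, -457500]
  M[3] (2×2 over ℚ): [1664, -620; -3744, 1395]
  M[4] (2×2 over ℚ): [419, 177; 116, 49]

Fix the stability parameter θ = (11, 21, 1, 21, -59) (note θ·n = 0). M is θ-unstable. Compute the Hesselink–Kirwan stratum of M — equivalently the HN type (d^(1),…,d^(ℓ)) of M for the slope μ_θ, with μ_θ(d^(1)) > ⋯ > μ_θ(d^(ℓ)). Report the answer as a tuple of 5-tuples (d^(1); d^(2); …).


Barcode: M ≅ I[1,5], I[2,2], I[2,3], I[4,5]. HN layers by μ_θ (4 steps, strictly decreasing):
  μ^(1)=21; μ^(2)=11; μ^(3)=-1; μ^(4)=-19

((0, 1, 0, 0, 0); (0, 1, 1, 0, 0); (1, 1, 1, 1, 1); (0, 0, 0, 1, 1))


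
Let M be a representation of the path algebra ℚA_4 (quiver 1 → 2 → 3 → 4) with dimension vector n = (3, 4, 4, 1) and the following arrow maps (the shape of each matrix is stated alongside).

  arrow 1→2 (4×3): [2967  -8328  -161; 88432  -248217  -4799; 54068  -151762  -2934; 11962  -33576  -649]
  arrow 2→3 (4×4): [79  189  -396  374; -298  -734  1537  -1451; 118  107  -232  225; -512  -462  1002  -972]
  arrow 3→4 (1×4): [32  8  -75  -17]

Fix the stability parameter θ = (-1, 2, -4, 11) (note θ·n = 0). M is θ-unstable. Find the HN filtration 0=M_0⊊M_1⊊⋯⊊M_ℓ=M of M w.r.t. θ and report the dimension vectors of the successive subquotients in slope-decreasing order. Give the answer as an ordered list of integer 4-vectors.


Via rank(M_{q-1}∘⋯∘M_p): M ≅ I[1,3]^2, I[1,4], I[2,2], I[3,3].
μ_θ-semistable layers: μ^(1)=11; μ^(2)=2; μ^(3)=-1; μ^(4)=-4

((0, 0, 0, 1); (0, 1, 0, 0); (3, 3, 3, 0); (0, 0, 1, 0))


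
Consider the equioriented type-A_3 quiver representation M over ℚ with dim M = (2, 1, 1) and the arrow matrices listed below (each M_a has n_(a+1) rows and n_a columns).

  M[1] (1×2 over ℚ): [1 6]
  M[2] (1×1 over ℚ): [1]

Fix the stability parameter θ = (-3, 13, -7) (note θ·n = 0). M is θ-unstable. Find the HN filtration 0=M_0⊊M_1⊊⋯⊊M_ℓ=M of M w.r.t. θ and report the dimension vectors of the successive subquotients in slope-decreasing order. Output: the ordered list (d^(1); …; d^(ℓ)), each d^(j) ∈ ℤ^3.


Interval decomposition of M: I[1,1], I[1,3].
HN type (ℓ=2): μ^(1)=3; μ^(2)=-3

((0, 1, 1); (2, 0, 0))


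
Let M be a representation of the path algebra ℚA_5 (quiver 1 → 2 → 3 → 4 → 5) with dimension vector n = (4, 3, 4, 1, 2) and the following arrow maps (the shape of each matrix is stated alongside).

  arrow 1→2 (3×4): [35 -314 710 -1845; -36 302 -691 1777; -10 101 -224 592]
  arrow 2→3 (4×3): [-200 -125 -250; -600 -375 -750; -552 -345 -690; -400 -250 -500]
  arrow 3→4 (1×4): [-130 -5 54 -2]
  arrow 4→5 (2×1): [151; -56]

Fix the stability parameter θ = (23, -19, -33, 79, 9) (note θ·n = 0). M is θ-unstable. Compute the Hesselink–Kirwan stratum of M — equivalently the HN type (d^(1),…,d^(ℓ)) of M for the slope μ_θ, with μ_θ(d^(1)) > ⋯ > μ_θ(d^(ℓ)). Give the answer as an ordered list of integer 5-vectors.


Interval decomposition of M: I[1,1], I[1,2]^2, I[1,5], I[3,3]^3, I[5,5].
HN type (ℓ=6): μ^(1)=44; μ^(2)=23; μ^(3)=9; μ^(4)=2; μ^(5)=-29/3; μ^(6)=-33

((0, 0, 0, 1, 1); (1, 0, 0, 0, 0); (0, 0, 0, 0, 1); (2, 2, 0, 0, 0); (1, 1, 1, 0, 0); (0, 0, 3, 0, 0))


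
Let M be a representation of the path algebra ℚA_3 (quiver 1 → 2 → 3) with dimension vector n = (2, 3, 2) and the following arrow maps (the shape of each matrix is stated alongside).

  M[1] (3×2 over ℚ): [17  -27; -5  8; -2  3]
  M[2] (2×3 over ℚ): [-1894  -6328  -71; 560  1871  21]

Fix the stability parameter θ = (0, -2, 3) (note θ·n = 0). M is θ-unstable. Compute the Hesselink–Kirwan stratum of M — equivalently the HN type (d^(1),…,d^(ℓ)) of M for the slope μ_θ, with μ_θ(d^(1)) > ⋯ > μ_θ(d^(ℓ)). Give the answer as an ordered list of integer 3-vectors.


Via rank(M_{q-1}∘⋯∘M_p): M ≅ I[1,3]^2, I[2,2].
μ_θ-semistable layers: μ^(1)=3; μ^(2)=-1; μ^(3)=-2

((0, 0, 2); (2, 2, 0); (0, 1, 0))


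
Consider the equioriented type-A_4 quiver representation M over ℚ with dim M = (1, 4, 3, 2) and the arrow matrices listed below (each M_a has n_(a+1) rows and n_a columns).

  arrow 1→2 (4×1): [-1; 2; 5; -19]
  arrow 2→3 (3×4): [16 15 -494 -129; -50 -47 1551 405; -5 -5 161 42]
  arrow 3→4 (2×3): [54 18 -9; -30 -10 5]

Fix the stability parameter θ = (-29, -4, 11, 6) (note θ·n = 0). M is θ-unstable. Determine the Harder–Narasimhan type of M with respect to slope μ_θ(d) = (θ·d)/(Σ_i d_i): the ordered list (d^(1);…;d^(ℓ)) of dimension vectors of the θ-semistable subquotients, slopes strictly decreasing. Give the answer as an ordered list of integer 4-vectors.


Interval decomposition of M: I[1,3], I[2,2], I[2,3], I[2,4], I[4,4].
HN type (ℓ=5): μ^(1)=11; μ^(2)=17/2; μ^(3)=6; μ^(4)=-4; μ^(5)=-29

((0, 0, 2, 0); (0, 0, 1, 1); (0, 0, 0, 1); (0, 4, 0, 0); (1, 0, 0, 0))


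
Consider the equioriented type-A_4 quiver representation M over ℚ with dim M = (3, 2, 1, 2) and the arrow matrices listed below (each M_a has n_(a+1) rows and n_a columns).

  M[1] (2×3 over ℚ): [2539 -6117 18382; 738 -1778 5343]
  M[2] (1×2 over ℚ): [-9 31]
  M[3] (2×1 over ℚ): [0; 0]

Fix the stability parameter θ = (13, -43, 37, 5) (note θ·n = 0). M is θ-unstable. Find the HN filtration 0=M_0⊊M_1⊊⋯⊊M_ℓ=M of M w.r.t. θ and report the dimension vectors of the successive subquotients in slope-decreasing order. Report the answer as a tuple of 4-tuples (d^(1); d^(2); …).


Barcode: M ≅ I[1,1], I[1,2], I[1,3], I[4,4]^2. HN layers by μ_θ (4 steps, strictly decreasing):
  μ^(1)=37; μ^(2)=13; μ^(3)=5; μ^(4)=-15

((0, 0, 1, 0); (1, 0, 0, 0); (0, 0, 0, 2); (2, 2, 0, 0))


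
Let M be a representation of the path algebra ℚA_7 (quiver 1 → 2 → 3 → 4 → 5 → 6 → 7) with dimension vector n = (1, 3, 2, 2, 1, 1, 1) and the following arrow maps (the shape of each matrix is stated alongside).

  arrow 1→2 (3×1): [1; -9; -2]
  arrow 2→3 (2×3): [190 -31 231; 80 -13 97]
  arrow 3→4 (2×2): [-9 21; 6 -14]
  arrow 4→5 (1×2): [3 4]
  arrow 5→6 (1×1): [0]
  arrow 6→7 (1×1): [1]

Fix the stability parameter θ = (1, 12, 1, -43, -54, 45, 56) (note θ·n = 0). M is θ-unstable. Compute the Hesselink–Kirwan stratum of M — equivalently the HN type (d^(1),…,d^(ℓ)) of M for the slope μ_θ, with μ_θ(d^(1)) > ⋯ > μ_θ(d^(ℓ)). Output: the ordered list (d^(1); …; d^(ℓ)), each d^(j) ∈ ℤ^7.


Barcode: M ≅ I[1,3], I[2,2], I[2,5], I[4,4], I[6,7]. HN layers by μ_θ (7 steps, strictly decreasing):
  μ^(1)=56; μ^(2)=45; μ^(3)=12; μ^(4)=13/2; μ^(5)=1; μ^(6)=-21; μ^(7)=-43

((0, 0, 0, 0, 0, 0, 1); (0, 0, 0, 0, 0, 1, 0); (0, 1, 0, 0, 0, 0, 0); (0, 1, 1, 0, 0, 0, 0); (1, 0, 0, 0, 0, 0, 0); (0, 1, 1, 1, 1, 0, 0); (0, 0, 0, 1, 0, 0, 0))


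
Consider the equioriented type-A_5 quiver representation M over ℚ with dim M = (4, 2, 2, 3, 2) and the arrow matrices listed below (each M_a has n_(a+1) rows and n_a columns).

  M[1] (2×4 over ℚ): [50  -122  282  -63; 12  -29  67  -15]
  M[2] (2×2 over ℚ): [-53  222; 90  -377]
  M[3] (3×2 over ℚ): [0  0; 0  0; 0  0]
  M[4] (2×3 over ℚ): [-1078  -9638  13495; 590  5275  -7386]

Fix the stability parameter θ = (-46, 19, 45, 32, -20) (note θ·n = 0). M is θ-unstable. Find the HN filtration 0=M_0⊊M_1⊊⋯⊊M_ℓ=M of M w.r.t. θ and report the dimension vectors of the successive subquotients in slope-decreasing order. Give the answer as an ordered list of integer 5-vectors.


Via rank(M_{q-1}∘⋯∘M_p): M ≅ I[1,1]^2, I[1,3]^2, I[4,4], I[4,5]^2.
μ_θ-semistable layers: μ^(1)=45; μ^(2)=32; μ^(3)=19; μ^(4)=6; μ^(5)=-46

((0, 0, 2, 0, 0); (0, 0, 0, 1, 0); (0, 2, 0, 0, 0); (0, 0, 0, 2, 2); (4, 0, 0, 0, 0))


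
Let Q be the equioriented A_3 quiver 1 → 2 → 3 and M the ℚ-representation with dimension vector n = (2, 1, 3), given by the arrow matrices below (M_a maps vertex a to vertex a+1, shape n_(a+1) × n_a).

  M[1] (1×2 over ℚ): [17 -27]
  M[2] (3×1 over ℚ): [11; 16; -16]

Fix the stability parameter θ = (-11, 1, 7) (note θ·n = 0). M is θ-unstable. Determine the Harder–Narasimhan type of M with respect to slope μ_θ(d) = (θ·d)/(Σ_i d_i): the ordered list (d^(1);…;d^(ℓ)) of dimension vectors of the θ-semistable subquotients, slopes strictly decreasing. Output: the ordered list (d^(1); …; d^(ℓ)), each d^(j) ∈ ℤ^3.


Barcode: M ≅ I[1,1], I[1,3], I[3,3]^2. HN layers by μ_θ (3 steps, strictly decreasing):
  μ^(1)=7; μ^(2)=1; μ^(3)=-11

((0, 0, 3); (0, 1, 0); (2, 0, 0))


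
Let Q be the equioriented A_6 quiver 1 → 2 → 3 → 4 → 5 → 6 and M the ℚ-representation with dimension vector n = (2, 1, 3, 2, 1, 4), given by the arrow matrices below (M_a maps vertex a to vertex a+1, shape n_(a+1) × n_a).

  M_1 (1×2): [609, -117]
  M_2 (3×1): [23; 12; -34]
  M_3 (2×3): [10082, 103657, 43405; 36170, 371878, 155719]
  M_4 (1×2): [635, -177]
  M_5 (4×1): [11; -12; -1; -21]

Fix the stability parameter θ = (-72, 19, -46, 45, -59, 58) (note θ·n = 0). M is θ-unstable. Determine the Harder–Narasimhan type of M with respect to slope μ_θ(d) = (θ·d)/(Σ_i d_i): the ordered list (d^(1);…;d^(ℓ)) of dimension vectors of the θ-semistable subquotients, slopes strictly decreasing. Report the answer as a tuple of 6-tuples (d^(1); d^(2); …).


Via rank(M_{q-1}∘⋯∘M_p): M ≅ I[1,1], I[1,3], I[3,4], I[3,6], I[6,6]^3.
μ_θ-semistable layers: μ^(1)=58; μ^(2)=45; μ^(3)=-7; μ^(4)=-27/2; μ^(5)=-46; μ^(6)=-72

((0, 0, 0, 0, 0, 4); (0, 0, 0, 1, 0, 0); (0, 0, 0, 1, 1, 0); (0, 1, 1, 0, 0, 0); (0, 0, 2, 0, 0, 0); (2, 0, 0, 0, 0, 0))


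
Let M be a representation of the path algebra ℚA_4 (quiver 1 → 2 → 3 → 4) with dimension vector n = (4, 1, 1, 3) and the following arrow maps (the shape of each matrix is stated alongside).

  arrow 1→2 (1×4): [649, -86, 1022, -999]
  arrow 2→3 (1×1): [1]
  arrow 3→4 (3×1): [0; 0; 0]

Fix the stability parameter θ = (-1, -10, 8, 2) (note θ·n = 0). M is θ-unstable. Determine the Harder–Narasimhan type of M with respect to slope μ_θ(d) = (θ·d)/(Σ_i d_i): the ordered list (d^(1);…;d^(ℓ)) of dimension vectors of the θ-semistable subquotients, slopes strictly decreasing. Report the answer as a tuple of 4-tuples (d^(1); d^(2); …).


Via rank(M_{q-1}∘⋯∘M_p): M ≅ I[1,1]^3, I[1,3], I[4,4]^3.
μ_θ-semistable layers: μ^(1)=8; μ^(2)=2; μ^(3)=-1; μ^(4)=-11/2

((0, 0, 1, 0); (0, 0, 0, 3); (3, 0, 0, 0); (1, 1, 0, 0))


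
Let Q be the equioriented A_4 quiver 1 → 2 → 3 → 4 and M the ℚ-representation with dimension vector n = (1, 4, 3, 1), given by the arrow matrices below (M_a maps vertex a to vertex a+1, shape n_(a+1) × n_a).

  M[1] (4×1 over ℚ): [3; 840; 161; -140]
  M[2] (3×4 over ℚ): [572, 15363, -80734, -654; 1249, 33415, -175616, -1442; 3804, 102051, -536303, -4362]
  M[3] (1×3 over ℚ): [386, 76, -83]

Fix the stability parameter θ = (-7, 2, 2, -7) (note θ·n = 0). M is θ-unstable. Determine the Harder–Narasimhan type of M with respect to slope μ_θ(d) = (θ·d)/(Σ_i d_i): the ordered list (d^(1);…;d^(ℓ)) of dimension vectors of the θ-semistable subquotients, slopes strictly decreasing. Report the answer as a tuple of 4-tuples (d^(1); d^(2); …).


Interval decomposition of M: I[1,4], I[2,2], I[2,3]^2.
HN type (ℓ=3): μ^(1)=2; μ^(2)=-1; μ^(3)=-7

((0, 3, 2, 0); (0, 1, 1, 1); (1, 0, 0, 0))


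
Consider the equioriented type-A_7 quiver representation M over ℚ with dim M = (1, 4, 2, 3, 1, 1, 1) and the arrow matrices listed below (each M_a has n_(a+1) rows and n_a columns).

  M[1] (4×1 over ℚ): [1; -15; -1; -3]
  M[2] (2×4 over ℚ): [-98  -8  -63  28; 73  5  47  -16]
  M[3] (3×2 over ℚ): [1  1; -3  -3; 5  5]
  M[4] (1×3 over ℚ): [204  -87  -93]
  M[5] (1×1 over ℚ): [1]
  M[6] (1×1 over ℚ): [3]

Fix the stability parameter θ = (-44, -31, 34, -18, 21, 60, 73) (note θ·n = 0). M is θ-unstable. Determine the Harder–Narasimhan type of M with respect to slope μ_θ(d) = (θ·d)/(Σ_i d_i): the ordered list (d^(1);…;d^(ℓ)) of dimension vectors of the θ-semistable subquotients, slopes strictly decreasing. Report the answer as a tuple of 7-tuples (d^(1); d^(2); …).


Interval decomposition of M: I[1,3], I[2,2]^2, I[2,4], I[4,4], I[4,7].
HN type (ℓ=8): μ^(1)=73; μ^(2)=60; μ^(3)=34; μ^(4)=21; μ^(5)=8; μ^(6)=-18; μ^(7)=-31; μ^(8)=-44

((0, 0, 0, 0, 0, 0, 1); (0, 0, 0, 0, 0, 1, 0); (0, 0, 1, 0, 0, 0, 0); (0, 0, 0, 0, 1, 0, 0); (0, 0, 1, 1, 0, 0, 0); (0, 0, 0, 2, 0, 0, 0); (0, 4, 0, 0, 0, 0, 0); (1, 0, 0, 0, 0, 0, 0))


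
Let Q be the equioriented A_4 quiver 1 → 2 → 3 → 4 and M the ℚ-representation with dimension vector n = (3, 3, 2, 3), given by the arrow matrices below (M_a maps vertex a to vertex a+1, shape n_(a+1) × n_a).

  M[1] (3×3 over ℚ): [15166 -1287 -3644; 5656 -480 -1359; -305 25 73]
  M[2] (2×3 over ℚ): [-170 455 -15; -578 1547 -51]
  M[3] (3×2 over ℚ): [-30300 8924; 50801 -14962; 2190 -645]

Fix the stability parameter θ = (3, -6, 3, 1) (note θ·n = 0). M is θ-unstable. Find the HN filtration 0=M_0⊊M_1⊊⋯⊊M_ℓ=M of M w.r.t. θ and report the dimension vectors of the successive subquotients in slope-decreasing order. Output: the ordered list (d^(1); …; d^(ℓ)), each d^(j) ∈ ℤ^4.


Interval decomposition of M: I[1,2]^2, I[1,4], I[3,4], I[4,4].
HN type (ℓ=3): μ^(1)=2; μ^(2)=1; μ^(3)=-3/2

((0, 0, 2, 2); (0, 0, 0, 1); (3, 3, 0, 0))


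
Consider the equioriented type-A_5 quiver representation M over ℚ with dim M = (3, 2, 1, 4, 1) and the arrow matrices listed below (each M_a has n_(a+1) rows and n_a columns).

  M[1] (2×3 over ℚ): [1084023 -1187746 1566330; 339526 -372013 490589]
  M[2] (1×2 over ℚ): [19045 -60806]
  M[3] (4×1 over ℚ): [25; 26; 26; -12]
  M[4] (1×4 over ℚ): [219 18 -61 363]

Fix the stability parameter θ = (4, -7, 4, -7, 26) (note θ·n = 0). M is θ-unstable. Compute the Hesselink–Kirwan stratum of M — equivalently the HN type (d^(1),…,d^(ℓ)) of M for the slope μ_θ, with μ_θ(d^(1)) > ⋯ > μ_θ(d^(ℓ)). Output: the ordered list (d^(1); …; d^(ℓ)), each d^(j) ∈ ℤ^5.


Via rank(M_{q-1}∘⋯∘M_p): M ≅ I[1,1], I[1,2], I[1,5], I[4,4]^3.
μ_θ-semistable layers: μ^(1)=26; μ^(2)=4; μ^(3)=-3/2; μ^(4)=-7

((0, 0, 0, 0, 1); (1, 0, 0, 0, 0); (2, 2, 1, 1, 0); (0, 0, 0, 3, 0))


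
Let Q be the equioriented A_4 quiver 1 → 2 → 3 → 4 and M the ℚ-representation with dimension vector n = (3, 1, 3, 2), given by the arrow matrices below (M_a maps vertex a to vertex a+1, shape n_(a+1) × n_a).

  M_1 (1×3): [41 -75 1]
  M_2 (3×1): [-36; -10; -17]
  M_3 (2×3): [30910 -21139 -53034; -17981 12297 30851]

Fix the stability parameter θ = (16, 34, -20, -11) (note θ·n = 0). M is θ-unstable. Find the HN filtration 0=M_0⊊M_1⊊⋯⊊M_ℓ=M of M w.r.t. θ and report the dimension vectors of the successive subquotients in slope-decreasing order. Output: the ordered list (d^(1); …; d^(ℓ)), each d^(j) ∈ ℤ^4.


Barcode: M ≅ I[1,1]^2, I[1,4], I[3,3], I[3,4]. HN layers by μ_θ (4 steps, strictly decreasing):
  μ^(1)=16; μ^(2)=19/4; μ^(3)=-11; μ^(4)=-20

((2, 0, 0, 0); (1, 1, 1, 1); (0, 0, 0, 1); (0, 0, 2, 0))


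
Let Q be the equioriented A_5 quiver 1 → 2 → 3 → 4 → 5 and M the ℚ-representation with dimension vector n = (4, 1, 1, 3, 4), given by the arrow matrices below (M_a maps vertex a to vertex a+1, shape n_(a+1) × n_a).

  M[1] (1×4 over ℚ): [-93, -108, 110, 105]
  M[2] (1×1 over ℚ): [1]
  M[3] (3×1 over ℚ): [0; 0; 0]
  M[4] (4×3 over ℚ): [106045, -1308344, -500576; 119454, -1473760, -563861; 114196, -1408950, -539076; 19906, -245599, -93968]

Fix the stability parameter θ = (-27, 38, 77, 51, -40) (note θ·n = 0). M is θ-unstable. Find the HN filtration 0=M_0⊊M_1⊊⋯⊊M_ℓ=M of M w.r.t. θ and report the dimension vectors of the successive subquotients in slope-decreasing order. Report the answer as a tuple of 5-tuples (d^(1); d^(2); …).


Barcode: M ≅ I[1,1]^3, I[1,3], I[4,5]^3, I[5,5]. HN layers by μ_θ (5 steps, strictly decreasing):
  μ^(1)=77; μ^(2)=38; μ^(3)=11/2; μ^(4)=-27; μ^(5)=-40

((0, 0, 1, 0, 0); (0, 1, 0, 0, 0); (0, 0, 0, 3, 3); (4, 0, 0, 0, 0); (0, 0, 0, 0, 1))


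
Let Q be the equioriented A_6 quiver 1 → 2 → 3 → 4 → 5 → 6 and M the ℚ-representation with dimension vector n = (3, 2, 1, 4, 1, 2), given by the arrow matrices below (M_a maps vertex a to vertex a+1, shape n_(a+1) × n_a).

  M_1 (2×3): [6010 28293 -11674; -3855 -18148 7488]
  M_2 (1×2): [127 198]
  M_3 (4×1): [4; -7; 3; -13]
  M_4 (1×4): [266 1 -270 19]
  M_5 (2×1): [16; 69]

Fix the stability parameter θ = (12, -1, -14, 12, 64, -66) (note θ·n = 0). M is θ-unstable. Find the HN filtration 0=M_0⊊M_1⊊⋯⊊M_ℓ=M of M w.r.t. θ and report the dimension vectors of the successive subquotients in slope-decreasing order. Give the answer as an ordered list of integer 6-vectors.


Via rank(M_{q-1}∘⋯∘M_p): M ≅ I[1,1], I[1,2], I[1,4], I[4,4]^2, I[4,6], I[6,6].
μ_θ-semistable layers: μ^(1)=12; μ^(2)=11/2; μ^(3)=10/3; μ^(4)=-1; μ^(5)=-66

((1, 0, 0, 3, 0, 0); (1, 1, 0, 0, 0, 0); (0, 0, 0, 1, 1, 1); (1, 1, 1, 0, 0, 0); (0, 0, 0, 0, 0, 1))


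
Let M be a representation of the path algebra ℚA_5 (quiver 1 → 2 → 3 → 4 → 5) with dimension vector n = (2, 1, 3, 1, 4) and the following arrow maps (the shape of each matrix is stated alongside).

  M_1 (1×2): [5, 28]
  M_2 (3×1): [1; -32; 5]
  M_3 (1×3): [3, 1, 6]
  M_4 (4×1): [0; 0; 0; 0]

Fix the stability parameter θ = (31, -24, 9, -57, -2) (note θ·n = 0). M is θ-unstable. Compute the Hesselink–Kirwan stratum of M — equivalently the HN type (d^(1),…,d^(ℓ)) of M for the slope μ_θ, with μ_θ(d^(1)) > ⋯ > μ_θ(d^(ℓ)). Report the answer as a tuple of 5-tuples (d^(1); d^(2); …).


Barcode: M ≅ I[1,1], I[1,4], I[3,3]^2, I[5,5]^4. HN layers by μ_θ (4 steps, strictly decreasing):
  μ^(1)=31; μ^(2)=9; μ^(3)=-2; μ^(4)=-41/4

((1, 0, 0, 0, 0); (0, 0, 2, 0, 0); (0, 0, 0, 0, 4); (1, 1, 1, 1, 0))


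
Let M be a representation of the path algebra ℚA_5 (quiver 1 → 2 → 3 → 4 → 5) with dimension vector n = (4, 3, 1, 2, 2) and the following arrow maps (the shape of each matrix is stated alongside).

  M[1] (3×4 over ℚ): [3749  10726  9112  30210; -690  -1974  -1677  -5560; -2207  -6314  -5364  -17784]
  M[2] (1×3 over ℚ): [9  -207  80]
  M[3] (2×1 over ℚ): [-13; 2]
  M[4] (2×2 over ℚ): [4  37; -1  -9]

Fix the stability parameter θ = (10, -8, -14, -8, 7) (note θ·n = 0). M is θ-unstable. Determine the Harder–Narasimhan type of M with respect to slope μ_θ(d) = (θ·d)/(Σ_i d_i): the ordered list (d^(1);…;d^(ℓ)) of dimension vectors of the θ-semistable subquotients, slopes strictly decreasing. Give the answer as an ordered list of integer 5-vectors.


Interval decomposition of M: I[1,1], I[1,2]^2, I[1,5], I[4,5].
HN type (ℓ=5): μ^(1)=10; μ^(2)=7; μ^(3)=1; μ^(4)=-5; μ^(5)=-8

((1, 0, 0, 0, 0); (0, 0, 0, 0, 2); (2, 2, 0, 0, 0); (1, 1, 1, 1, 0); (0, 0, 0, 1, 0))


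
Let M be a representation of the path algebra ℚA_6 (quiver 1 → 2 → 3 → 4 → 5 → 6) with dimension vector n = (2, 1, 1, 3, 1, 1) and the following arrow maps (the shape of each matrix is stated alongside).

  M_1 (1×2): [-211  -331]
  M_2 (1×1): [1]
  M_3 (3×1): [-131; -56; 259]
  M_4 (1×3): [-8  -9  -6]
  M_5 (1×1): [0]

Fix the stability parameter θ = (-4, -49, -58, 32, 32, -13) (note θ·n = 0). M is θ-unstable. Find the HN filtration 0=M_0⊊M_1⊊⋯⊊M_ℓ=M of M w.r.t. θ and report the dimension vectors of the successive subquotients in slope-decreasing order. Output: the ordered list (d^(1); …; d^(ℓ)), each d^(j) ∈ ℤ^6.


Via rank(M_{q-1}∘⋯∘M_p): M ≅ I[1,1], I[1,5], I[4,4]^2, I[6,6].
μ_θ-semistable layers: μ^(1)=32; μ^(2)=-4; μ^(3)=-13; μ^(4)=-37

((0, 0, 0, 3, 1, 0); (1, 0, 0, 0, 0, 0); (0, 0, 0, 0, 0, 1); (1, 1, 1, 0, 0, 0))


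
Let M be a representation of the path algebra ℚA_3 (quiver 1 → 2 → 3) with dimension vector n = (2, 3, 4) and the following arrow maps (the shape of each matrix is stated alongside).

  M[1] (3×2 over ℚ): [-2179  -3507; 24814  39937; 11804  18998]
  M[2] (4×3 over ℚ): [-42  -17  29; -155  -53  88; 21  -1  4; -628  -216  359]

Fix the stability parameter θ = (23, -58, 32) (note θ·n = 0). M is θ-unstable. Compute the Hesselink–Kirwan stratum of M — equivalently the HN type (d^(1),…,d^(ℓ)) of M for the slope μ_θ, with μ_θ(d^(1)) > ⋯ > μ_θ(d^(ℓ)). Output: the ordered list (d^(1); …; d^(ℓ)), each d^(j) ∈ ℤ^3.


Via rank(M_{q-1}∘⋯∘M_p): M ≅ I[1,3]^2, I[2,3], I[3,3].
μ_θ-semistable layers: μ^(1)=32; μ^(2)=-35/2; μ^(3)=-58

((0, 0, 4); (2, 2, 0); (0, 1, 0))


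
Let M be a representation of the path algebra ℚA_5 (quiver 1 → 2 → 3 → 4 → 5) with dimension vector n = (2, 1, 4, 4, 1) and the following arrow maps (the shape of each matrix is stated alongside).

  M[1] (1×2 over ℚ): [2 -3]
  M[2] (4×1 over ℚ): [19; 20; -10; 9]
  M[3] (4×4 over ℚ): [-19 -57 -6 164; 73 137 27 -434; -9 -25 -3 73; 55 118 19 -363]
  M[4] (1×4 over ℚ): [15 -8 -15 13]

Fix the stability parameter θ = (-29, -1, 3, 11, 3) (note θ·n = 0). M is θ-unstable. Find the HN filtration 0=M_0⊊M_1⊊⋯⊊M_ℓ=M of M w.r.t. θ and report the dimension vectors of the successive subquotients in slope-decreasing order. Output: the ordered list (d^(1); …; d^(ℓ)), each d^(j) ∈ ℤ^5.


Via rank(M_{q-1}∘⋯∘M_p): M ≅ I[1,1], I[1,5], I[3,4]^3.
μ_θ-semistable layers: μ^(1)=11; μ^(2)=7; μ^(3)=3; μ^(4)=-1; μ^(5)=-29

((0, 0, 0, 3, 0); (0, 0, 0, 1, 1); (0, 0, 4, 0, 0); (0, 1, 0, 0, 0); (2, 0, 0, 0, 0))


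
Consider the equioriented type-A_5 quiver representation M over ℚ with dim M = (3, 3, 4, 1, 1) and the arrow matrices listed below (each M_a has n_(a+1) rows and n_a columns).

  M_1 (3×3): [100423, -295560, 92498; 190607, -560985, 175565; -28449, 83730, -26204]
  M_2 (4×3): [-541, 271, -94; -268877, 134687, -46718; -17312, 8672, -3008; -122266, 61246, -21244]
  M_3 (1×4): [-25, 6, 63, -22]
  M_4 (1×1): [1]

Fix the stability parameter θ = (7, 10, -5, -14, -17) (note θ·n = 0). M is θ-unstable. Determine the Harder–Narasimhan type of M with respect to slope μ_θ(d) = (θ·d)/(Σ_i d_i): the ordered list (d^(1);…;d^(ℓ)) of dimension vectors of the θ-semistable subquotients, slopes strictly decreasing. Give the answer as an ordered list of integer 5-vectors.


Via rank(M_{q-1}∘⋯∘M_p): M ≅ I[1,1], I[1,2], I[1,5], I[2,2], I[3,3]^3.
μ_θ-semistable layers: μ^(1)=10; μ^(2)=7; μ^(3)=-19/5; μ^(4)=-5

((0, 2, 0, 0, 0); (2, 0, 0, 0, 0); (1, 1, 1, 1, 1); (0, 0, 3, 0, 0))


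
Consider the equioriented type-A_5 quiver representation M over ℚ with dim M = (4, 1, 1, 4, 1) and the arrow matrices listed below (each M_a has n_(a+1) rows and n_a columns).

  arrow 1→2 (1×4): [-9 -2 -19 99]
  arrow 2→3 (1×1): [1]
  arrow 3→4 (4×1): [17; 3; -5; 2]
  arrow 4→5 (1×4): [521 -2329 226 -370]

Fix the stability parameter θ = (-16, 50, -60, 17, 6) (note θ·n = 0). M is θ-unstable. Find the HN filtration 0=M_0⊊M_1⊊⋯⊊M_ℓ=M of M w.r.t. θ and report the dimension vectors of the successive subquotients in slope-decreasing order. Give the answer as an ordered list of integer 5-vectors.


Barcode: M ≅ I[1,1]^3, I[1,4], I[4,4]^2, I[4,5]. HN layers by μ_θ (4 steps, strictly decreasing):
  μ^(1)=17; μ^(2)=23/2; μ^(3)=-5; μ^(4)=-16

((0, 0, 0, 3, 0); (0, 0, 0, 1, 1); (0, 1, 1, 0, 0); (4, 0, 0, 0, 0))


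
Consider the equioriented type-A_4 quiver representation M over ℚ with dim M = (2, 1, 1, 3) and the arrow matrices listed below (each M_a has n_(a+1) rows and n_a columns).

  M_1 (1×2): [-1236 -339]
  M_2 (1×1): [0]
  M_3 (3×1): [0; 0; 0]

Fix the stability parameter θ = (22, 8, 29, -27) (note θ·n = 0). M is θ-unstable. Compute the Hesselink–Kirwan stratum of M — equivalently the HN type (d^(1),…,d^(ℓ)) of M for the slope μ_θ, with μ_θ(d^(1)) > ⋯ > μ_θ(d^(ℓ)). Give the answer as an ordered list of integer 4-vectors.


Via rank(M_{q-1}∘⋯∘M_p): M ≅ I[1,1], I[1,2], I[3,3], I[4,4]^3.
μ_θ-semistable layers: μ^(1)=29; μ^(2)=22; μ^(3)=15; μ^(4)=-27

((0, 0, 1, 0); (1, 0, 0, 0); (1, 1, 0, 0); (0, 0, 0, 3))


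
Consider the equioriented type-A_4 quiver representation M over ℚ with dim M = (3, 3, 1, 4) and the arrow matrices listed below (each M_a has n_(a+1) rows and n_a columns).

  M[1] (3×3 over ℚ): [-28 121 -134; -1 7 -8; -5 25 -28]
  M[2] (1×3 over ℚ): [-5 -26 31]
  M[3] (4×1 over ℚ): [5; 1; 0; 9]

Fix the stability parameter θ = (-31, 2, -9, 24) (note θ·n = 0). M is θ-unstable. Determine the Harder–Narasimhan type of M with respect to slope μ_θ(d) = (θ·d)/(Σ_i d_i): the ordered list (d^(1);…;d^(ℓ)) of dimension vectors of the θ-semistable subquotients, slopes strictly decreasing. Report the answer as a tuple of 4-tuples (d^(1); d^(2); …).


Via rank(M_{q-1}∘⋯∘M_p): M ≅ I[1,1], I[1,2], I[1,4], I[2,2], I[4,4]^3.
μ_θ-semistable layers: μ^(1)=24; μ^(2)=2; μ^(3)=-7/2; μ^(4)=-31

((0, 0, 0, 4); (0, 2, 0, 0); (0, 1, 1, 0); (3, 0, 0, 0))


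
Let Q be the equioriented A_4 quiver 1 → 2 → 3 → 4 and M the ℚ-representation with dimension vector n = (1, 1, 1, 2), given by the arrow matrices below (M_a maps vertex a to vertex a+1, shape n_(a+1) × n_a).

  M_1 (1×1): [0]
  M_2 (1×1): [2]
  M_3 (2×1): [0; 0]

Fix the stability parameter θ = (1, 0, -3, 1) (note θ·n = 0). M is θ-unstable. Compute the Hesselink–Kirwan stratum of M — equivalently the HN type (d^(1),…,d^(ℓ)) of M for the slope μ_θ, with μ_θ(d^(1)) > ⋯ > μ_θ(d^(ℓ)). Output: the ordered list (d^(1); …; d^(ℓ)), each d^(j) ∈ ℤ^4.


Via rank(M_{q-1}∘⋯∘M_p): M ≅ I[1,1], I[2,3], I[4,4]^2.
μ_θ-semistable layers: μ^(1)=1; μ^(2)=-3/2

((1, 0, 0, 2); (0, 1, 1, 0))


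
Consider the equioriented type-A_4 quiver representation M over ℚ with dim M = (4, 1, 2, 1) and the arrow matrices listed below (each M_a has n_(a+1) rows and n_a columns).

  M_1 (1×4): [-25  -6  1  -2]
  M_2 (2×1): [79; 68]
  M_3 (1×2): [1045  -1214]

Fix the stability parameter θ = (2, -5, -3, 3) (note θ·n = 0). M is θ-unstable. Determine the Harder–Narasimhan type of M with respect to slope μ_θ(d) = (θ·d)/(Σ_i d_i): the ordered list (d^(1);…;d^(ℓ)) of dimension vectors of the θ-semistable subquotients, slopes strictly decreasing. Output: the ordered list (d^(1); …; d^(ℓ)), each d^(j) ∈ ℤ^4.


Interval decomposition of M: I[1,1]^3, I[1,4], I[3,3].
HN type (ℓ=4): μ^(1)=3; μ^(2)=2; μ^(3)=-2; μ^(4)=-3

((0, 0, 0, 1); (3, 0, 0, 0); (1, 1, 1, 0); (0, 0, 1, 0))


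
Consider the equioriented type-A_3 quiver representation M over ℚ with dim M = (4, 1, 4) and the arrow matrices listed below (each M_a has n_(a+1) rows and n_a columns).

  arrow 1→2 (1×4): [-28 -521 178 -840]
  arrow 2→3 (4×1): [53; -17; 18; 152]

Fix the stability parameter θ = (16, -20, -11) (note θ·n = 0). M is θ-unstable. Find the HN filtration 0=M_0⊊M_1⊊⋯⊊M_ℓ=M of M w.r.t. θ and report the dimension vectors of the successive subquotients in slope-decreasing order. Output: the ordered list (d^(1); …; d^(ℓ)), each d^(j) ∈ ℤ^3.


Interval decomposition of M: I[1,1]^3, I[1,3], I[3,3]^3.
HN type (ℓ=3): μ^(1)=16; μ^(2)=-5; μ^(3)=-11

((3, 0, 0); (1, 1, 1); (0, 0, 3))


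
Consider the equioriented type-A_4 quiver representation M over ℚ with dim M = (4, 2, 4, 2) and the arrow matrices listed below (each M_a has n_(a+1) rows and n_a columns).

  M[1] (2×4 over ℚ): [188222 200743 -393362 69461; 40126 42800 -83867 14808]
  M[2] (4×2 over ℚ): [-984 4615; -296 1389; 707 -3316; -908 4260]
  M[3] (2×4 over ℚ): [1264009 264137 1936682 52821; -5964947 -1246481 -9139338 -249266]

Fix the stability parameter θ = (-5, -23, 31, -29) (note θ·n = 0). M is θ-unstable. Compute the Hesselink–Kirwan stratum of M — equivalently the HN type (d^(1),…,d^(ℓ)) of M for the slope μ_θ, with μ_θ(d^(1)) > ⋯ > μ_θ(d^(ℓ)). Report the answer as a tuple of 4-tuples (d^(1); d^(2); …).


Barcode: M ≅ I[1,1]^2, I[1,4]^2, I[3,3]^2. HN layers by μ_θ (4 steps, strictly decreasing):
  μ^(1)=31; μ^(2)=1; μ^(3)=-5; μ^(4)=-14

((0, 0, 2, 0); (0, 0, 2, 2); (2, 0, 0, 0); (2, 2, 0, 0))


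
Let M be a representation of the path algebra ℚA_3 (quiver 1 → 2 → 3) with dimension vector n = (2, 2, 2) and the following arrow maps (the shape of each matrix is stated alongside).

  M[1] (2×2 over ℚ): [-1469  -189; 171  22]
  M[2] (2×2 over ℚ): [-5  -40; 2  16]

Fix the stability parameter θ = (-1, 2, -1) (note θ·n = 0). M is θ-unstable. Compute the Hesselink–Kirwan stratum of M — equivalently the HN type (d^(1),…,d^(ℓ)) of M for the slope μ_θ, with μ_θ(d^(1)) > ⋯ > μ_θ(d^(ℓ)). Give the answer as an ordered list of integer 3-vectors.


Interval decomposition of M: I[1,2], I[1,3], I[3,3].
HN type (ℓ=3): μ^(1)=2; μ^(2)=1/2; μ^(3)=-1

((0, 1, 0); (0, 1, 1); (2, 0, 1))


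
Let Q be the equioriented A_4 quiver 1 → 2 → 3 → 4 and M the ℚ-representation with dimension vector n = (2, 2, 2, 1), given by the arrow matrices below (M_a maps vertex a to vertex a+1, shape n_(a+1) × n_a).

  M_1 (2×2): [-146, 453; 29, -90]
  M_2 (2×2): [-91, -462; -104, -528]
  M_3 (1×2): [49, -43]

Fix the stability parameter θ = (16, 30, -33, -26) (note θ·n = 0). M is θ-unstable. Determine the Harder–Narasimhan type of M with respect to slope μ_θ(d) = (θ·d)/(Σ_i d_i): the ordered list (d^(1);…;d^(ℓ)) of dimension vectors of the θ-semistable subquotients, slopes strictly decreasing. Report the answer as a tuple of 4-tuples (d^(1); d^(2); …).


Via rank(M_{q-1}∘⋯∘M_p): M ≅ I[1,2], I[1,4], I[3,3].
μ_θ-semistable layers: μ^(1)=30; μ^(2)=16; μ^(3)=-13/4; μ^(4)=-33

((0, 1, 0, 0); (1, 0, 0, 0); (1, 1, 1, 1); (0, 0, 1, 0))


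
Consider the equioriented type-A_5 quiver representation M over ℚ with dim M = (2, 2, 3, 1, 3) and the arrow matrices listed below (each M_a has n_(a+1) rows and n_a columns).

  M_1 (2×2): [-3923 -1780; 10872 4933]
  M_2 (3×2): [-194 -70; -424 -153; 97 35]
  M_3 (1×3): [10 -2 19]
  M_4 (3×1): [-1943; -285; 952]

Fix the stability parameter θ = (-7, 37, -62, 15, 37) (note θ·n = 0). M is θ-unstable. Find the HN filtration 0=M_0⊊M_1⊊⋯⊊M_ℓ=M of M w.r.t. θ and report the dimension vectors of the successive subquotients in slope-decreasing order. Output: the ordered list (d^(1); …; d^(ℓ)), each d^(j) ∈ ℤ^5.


Interval decomposition of M: I[1,3], I[1,5], I[3,3], I[5,5]^2.
HN type (ℓ=4): μ^(1)=37; μ^(2)=15; μ^(3)=-32/3; μ^(4)=-62

((0, 0, 0, 0, 3); (0, 0, 0, 1, 0); (2, 2, 2, 0, 0); (0, 0, 1, 0, 0))


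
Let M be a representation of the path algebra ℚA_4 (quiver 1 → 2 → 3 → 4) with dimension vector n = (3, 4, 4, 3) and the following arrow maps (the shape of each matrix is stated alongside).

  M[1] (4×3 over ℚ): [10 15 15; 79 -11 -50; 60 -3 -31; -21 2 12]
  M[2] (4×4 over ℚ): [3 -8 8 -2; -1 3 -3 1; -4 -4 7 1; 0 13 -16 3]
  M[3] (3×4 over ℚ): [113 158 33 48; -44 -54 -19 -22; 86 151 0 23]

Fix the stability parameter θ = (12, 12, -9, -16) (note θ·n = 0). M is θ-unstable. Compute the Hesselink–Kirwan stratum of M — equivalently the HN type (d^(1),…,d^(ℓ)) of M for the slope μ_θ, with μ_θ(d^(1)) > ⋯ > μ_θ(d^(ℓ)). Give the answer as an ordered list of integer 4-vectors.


Barcode: M ≅ I[1,4]^3, I[2,3]. HN layers by μ_θ (2 steps, strictly decreasing):
  μ^(1)=3/2; μ^(2)=-1/4

((0, 1, 1, 0); (3, 3, 3, 3))


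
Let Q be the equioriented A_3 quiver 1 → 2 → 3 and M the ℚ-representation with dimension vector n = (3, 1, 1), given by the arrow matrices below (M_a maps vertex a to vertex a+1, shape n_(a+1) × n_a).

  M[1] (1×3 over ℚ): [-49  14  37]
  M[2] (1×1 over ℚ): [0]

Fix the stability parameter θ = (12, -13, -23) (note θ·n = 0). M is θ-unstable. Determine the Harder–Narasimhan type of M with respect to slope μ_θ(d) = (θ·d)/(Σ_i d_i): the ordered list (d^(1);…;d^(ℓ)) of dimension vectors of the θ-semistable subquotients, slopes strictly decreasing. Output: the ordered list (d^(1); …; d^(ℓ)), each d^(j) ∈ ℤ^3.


Via rank(M_{q-1}∘⋯∘M_p): M ≅ I[1,1]^2, I[1,2], I[3,3].
μ_θ-semistable layers: μ^(1)=12; μ^(2)=-1/2; μ^(3)=-23

((2, 0, 0); (1, 1, 0); (0, 0, 1))


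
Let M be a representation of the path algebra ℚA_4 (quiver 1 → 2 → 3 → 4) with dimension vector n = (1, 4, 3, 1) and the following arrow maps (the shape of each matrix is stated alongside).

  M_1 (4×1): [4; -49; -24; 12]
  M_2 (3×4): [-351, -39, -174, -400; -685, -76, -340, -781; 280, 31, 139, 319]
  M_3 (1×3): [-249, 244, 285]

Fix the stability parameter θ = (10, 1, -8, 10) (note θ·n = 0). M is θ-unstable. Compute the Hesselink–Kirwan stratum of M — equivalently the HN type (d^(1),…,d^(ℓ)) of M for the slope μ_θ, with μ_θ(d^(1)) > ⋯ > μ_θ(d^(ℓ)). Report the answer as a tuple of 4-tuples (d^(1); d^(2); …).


Barcode: M ≅ I[1,4], I[2,2], I[2,3]^2. HN layers by μ_θ (3 steps, strictly decreasing):
  μ^(1)=10; μ^(2)=1; μ^(3)=-7/2

((0, 0, 0, 1); (1, 2, 1, 0); (0, 2, 2, 0))


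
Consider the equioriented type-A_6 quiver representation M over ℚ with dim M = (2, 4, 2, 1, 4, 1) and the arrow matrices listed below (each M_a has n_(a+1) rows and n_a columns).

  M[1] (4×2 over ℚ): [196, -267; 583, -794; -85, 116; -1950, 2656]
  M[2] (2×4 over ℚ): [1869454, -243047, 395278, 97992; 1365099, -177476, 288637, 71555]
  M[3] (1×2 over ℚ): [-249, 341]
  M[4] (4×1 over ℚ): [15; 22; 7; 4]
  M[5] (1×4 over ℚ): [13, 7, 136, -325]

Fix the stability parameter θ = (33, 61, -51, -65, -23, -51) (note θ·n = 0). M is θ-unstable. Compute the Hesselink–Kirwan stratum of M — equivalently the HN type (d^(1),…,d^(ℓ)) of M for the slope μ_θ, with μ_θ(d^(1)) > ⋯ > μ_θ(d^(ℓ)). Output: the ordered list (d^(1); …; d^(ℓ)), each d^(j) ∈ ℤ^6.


Via rank(M_{q-1}∘⋯∘M_p): M ≅ I[1,3], I[1,6], I[2,2]^2, I[5,5]^3.
μ_θ-semistable layers: μ^(1)=61; μ^(2)=43/3; μ^(3)=-16; μ^(4)=-23

((0, 2, 0, 0, 0, 0); (1, 1, 1, 0, 0, 0); (1, 1, 1, 1, 1, 1); (0, 0, 0, 0, 3, 0))


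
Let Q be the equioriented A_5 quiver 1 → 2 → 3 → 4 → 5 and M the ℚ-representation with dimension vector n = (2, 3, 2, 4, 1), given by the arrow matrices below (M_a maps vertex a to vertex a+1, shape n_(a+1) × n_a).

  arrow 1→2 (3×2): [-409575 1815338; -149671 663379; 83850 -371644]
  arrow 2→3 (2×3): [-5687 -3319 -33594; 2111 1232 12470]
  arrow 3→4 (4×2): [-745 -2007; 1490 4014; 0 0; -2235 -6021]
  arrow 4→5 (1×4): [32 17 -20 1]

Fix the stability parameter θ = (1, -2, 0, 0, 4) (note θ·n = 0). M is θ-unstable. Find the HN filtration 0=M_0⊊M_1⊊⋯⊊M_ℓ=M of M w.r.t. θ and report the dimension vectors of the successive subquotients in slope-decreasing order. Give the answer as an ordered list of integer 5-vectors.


Barcode: M ≅ I[1,3], I[1,5], I[2,2], I[4,4]^3. HN layers by μ_θ (4 steps, strictly decreasing):
  μ^(1)=4; μ^(2)=0; μ^(3)=-1/2; μ^(4)=-2

((0, 0, 0, 0, 1); (0, 0, 2, 4, 0); (2, 2, 0, 0, 0); (0, 1, 0, 0, 0))


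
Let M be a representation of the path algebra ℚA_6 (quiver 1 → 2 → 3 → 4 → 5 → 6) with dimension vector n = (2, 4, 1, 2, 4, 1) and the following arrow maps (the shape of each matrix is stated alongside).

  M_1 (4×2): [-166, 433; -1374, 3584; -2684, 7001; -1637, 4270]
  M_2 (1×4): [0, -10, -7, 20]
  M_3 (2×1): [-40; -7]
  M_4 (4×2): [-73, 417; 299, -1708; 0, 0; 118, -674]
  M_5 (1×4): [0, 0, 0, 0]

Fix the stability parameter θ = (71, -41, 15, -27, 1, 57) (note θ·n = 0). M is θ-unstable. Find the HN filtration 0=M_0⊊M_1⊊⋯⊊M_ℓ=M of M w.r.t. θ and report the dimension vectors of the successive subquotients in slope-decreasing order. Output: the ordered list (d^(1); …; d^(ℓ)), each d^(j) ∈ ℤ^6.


Barcode: M ≅ I[1,2], I[1,5], I[2,2]^2, I[4,5], I[5,5]^2, I[6,6]. HN layers by μ_θ (6 steps, strictly decreasing):
  μ^(1)=57; μ^(2)=15; μ^(3)=19/5; μ^(4)=1; μ^(5)=-27; μ^(6)=-41

((0, 0, 0, 0, 0, 1); (1, 1, 0, 0, 0, 0); (1, 1, 1, 1, 1, 0); (0, 0, 0, 0, 3, 0); (0, 0, 0, 1, 0, 0); (0, 2, 0, 0, 0, 0))
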